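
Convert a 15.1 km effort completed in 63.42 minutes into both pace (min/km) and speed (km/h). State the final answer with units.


Pace = time / distance = 63.42 min / 15.1 km = 4.2 min/km
Speed = distance / time_in_hours = 15.1 / 1.057 hr
Speed = 14.2857 km/h

4.2 min/km, 14.2857 km/h


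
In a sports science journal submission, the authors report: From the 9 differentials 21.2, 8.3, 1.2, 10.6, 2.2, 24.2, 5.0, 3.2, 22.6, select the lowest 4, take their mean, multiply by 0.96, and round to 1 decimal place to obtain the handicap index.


All differentials: 21.2, 8.3, 1.2, 10.6, 2.2, 24.2, 5.0, 3.2, 22.6
Sorted: 1.2, 2.2, 3.2, 5.0, 8.3, 10.6, 21.2, 22.6, 24.2
Best 4: 1.2, 2.2, 3.2, 5.0
Average of best = 11.6 / 4 = 2.9
Raw index = 2.9 * 0.96 = 2.784
Handicap index = round(2.784, 1) = 2.8

2.8


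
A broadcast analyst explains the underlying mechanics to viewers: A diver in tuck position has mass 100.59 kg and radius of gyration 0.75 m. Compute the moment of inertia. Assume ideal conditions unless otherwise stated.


I = m * k^2
I = 100.59 * 0.75^2
I = 100.59 * 0.5625 = 56.5819 kg*m^2

56.5819 kg*m^2


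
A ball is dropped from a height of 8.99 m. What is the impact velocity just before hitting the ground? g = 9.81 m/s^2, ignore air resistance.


v = sqrt(2 * g * h)
v = sqrt(2 * 9.81 * 8.99)
v = sqrt(176.3838) = 13.281 m/s

13.281 m/s


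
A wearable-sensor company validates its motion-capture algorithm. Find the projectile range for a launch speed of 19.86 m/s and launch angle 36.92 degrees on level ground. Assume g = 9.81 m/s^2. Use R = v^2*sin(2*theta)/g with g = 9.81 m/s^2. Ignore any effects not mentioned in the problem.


R = v^2 * sin(2*theta) / g
Convert angle to radians: theta = 36.92 deg = 0.6444 rad
sin(2*theta) = sin(1.2888) = 0.9605
R = 19.86^2 * 0.9605 / 9.81
R = 394.4196 * 0.9605 / 9.81 = 38.6173 m

38.6173 m


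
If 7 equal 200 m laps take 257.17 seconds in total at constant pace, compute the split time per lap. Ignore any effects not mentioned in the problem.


Split time = total_time / n_laps = 257.17 / 7
Split time = 36.7386 s per lap

36.7386 s


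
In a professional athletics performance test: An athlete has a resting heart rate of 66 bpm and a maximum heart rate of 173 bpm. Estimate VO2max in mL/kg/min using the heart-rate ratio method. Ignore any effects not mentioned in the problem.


VO2max = 15.3 * HRmax / HRrest
VO2max = 15.3 * 173 / 66
VO2max = 2646.9 / 66 = 40.1045 mL/kg/min

40.1045 mL/kg/min


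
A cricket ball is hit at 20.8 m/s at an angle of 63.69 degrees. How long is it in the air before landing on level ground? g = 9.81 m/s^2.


T = 2*v*sin(theta)/g
sin(theta) = sin(63.69 deg) = 0.8964
T = 2*20.8*0.8964 / 9.81
T = 37.2906 / 9.81 = 3.8013 s

3.8013 s


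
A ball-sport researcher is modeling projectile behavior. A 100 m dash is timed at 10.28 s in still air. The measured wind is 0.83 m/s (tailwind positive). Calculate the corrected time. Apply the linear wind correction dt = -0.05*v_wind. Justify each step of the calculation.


dt = -0.05 * v_wind = -0.05 * 0.83 = -0.0415 s
t_corrected = t_still + dt = 10.28 + (-0.0415)
t_corrected = 10.2385 s

10.2385 s


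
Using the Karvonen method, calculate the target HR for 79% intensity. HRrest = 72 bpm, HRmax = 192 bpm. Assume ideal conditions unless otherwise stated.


Target = HRrest + pct*(HRmax - HRrest)
Heart rate reserve = HRmax - HRrest = 192 - 72 = 120 bpm
Fraction = 79% = 0.79
Target = 72 + 0.79 * 120
Target = 72 + 94.8 = 166.8 bpm

166.8 bpm


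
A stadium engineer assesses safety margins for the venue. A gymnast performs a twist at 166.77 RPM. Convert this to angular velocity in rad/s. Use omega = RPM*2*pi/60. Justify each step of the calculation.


omega = RPM * 2 * pi / 60
omega = 166.77 * 2 * 3.14159 / 60
omega = 1047.8468 / 60 = 17.4641 rad/s

17.4641 rad/s


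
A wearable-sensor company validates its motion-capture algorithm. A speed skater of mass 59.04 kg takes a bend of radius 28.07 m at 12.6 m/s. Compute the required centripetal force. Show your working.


Fc = m * v^2 / r
v^2 = 12.6^2 = 158.76
Fc = 59.04 * 158.76 / 28.07
Fc = 9373.1904 / 28.07 = 333.922 N

333.922 N


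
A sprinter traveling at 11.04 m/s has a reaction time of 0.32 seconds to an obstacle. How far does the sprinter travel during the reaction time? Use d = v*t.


d = v * t
d = 11.04 * 0.32
d = 3.5328 m

3.5328 m


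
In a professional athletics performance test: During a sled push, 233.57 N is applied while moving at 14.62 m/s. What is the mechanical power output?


P = F * v
P = 233.57 * 14.62
P = 3414.7934 W

3414.7934 W


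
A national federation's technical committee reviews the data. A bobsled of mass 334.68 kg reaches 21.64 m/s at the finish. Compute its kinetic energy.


KE = 0.5 * m * v^2
KE = 0.5 * 334.68 * 21.64^2
KE = 0.5 * 334.68 * 468.2896 = 78363.5817 J

78363.5817 J


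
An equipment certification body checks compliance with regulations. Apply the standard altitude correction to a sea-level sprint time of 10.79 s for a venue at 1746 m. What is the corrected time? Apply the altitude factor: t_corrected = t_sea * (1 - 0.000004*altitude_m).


Correction factor = 1 - 0.000004 * 1746 = 0.993016
t_corrected = t_sea * factor = 10.79 * 0.993016
t_corrected = 10.7146 s

10.7146 s


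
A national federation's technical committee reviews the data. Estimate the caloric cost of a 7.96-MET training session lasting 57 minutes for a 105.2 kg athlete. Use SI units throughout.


kcal = MET * mass * time_hr
Convert time: 57 min = 0.95 hr
kcal = 7.96 * 105.2 * 0.95
kcal = 795.5224 kcal

795.5224 kcal


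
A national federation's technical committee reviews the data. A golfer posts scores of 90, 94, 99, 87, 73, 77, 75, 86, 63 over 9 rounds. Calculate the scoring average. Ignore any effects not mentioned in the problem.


Average = sum / n
Sum = 744
Average = 744 / 9 = 82.6667

82.6667


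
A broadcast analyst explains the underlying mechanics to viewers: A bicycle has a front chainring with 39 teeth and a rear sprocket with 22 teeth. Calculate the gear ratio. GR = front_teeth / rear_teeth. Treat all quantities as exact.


GR = front_teeth / rear_teeth
GR = 39 / 22
GR = 1.7727

1.7727


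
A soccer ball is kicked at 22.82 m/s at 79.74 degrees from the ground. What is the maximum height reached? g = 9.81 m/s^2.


H = (v*sin(theta))^2 / (2*g)
vy = v*sin(theta) = 22.82 * sin(79.74 deg) = 22.4551 m/s
H = vy^2 / (2*g) = 504.2315 / (2*9.81)
H = 504.2315 / 19.62 = 25.6999 m

25.6999 m


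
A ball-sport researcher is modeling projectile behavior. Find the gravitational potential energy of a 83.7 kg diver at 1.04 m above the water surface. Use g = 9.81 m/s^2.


PE = m * g * h
PE = 83.7 * 9.81 * 1.04
PE = 821.097 * 1.04 = 853.9409 J

853.9409 J


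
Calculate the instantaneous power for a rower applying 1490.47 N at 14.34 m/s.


P = F * v
P = 1490.47 * 14.34
P = 21373.3398 W

21373.3398 W


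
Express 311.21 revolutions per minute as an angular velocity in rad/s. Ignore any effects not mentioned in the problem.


omega = RPM * 2 * pi / 60
omega = 311.21 * 2 * 3.14159 / 60
omega = 1955.3901 / 60 = 32.5898 rad/s

32.5898 rad/s


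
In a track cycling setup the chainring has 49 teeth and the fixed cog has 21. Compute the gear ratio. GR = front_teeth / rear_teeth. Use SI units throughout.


GR = front_teeth / rear_teeth
GR = 49 / 21
GR = 2.3333

2.3333


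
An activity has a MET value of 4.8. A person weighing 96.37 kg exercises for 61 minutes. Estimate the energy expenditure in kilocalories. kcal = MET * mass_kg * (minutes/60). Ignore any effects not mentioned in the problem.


kcal = MET * mass * time_hr
Convert time: 61 min = 1.0167 hr
kcal = 4.8 * 96.37 * 1.0167
kcal = 470.2856 kcal

470.2856 kcal


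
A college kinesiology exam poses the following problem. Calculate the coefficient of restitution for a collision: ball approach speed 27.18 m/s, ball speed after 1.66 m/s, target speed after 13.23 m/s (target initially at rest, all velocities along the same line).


e = (v2_after - v1_after) / (v1_before - v2_before)
Numerator = 13.23 - 1.66 = 11.57
Denominator = 27.18 - 0 = 27.18
e = 11.57 / 27.18 = 0.4257

0.4257


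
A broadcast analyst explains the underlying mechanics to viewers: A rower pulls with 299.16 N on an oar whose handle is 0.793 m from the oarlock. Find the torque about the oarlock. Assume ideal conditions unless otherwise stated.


tau = F * d
tau = 299.16 * 0.793
tau = 237.2339 N*m

237.2339 N*m


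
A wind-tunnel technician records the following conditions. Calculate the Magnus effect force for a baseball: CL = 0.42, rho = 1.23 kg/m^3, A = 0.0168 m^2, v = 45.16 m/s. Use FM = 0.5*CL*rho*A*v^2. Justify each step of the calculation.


FM = 0.5 * CL * rho * A * v^2
FM = 0.5 * 0.42 * 1.23 * 0.0168 * 45.16^2
v^2 = 2039.4256
FM = 0.5 * 0.42 * 1.23 * 0.0168 * 2039.4256 = 8.85 N

8.85 N


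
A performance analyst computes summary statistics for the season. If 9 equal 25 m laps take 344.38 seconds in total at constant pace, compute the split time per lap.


Split time = total_time / n_laps = 344.38 / 9
Split time = 38.2644 s per lap

38.2644 s


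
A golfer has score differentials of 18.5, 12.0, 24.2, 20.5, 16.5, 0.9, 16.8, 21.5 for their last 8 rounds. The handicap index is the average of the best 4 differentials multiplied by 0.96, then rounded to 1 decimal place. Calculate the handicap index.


All differentials: 18.5, 12.0, 24.2, 20.5, 16.5, 0.9, 16.8, 21.5
Sorted: 0.9, 12.0, 16.5, 16.8, 18.5, 20.5, 21.5, 24.2
Best 4: 0.9, 12.0, 16.5, 16.8
Average of best = 46.2 / 4 = 11.55
Raw index = 11.55 * 0.96 = 11.088
Handicap index = round(11.088, 1) = 11.1

11.1


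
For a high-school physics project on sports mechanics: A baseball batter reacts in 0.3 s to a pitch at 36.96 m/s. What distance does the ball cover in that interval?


d = v * t
d = 36.96 * 0.3
d = 11.088 m

11.088 m


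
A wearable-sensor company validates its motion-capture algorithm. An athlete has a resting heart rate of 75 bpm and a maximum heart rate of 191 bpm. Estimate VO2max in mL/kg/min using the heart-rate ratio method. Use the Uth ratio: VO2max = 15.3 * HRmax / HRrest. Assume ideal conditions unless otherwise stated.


VO2max = 15.3 * HRmax / HRrest
VO2max = 15.3 * 191 / 75
VO2max = 2922.3 / 75 = 38.964 mL/kg/min

38.964 mL/kg/min


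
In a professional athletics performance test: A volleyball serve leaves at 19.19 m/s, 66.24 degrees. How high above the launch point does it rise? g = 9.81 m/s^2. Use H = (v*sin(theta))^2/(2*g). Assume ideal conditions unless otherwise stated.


H = (v*sin(theta))^2 / (2*g)
vy = v*sin(theta) = 19.19 * sin(66.24 deg) = 17.5635 m/s
H = vy^2 / (2*g) = 308.4758 / (2*9.81)
H = 308.4758 / 19.62 = 15.7225 m

15.7225 m


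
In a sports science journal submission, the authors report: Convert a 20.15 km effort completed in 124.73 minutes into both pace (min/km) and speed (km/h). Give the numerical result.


Pace = time / distance = 124.73 min / 20.15 km = 6.1901 min/km
Speed = distance / time_in_hours = 20.15 / 2.0788 hr
Speed = 9.6929 km/h

6.1901 min/km, 9.6929 km/h


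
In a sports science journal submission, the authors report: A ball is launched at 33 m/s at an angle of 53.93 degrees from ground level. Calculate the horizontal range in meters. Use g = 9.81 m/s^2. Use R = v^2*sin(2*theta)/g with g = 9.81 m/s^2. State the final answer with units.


R = v^2 * sin(2*theta) / g
Convert angle to radians: theta = 53.93 deg = 0.9413 rad
sin(2*theta) = sin(1.8825) = 0.9518
R = 33^2 * 0.9518 / 9.81
R = 1089 * 0.9518 / 9.81 = 105.6595 m

105.6595 m


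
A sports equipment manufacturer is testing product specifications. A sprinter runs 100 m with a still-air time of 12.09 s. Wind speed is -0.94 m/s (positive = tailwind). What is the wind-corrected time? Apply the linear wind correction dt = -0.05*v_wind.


dt = -0.05 * v_wind = -0.05 * -0.94 = 0.047 s
t_corrected = t_still + dt = 12.09 + (0.047)
t_corrected = 12.137 s

12.137 s


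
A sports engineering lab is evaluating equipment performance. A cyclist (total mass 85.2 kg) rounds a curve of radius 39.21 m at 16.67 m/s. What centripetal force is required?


Fc = m * v^2 / r
v^2 = 16.67^2 = 277.8889
Fc = 85.2 * 277.8889 / 39.21
Fc = 23676.1343 / 39.21 = 603.829 N

603.829 N


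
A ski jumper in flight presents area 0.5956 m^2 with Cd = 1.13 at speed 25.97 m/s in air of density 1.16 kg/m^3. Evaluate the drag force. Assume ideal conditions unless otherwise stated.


Fd = 0.5 * Cd * rho * A * v^2
Fd = 0.5 * 1.13 * 1.16 * 0.5956 * 25.97^2
v^2 = 674.4409
Fd = 0.5 * 1.13 * 1.16 * 0.5956 * 674.4409 = 263.2722 N

263.2722 N


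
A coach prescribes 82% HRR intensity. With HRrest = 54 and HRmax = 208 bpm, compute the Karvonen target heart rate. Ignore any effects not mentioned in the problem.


Target = HRrest + pct*(HRmax - HRrest)
Heart rate reserve = HRmax - HRrest = 208 - 54 = 154 bpm
Fraction = 82% = 0.82
Target = 54 + 0.82 * 154
Target = 54 + 126.28 = 180.28 bpm

180.28 bpm


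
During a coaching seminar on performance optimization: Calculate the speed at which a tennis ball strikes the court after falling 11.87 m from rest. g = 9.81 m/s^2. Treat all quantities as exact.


v = sqrt(2 * g * h)
v = sqrt(2 * 9.81 * 11.87)
v = sqrt(232.8894) = 15.2607 m/s

15.2607 m/s


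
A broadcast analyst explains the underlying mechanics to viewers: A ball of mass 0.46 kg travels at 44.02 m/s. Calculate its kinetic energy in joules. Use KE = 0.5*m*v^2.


KE = 0.5 * m * v^2
KE = 0.5 * 0.46 * 44.02^2
KE = 0.5 * 0.46 * 1937.7604 = 445.6849 J

445.6849 J


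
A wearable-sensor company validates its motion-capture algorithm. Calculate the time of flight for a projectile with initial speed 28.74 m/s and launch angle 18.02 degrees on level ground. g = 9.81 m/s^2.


T = 2*v*sin(theta)/g
sin(theta) = sin(18.02 deg) = 0.3093
T = 2*28.74*0.3093 / 9.81
T = 17.7814 / 9.81 = 1.8126 s

1.8126 s


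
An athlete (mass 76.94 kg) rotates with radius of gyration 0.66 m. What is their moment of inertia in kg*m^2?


I = m * k^2
I = 76.94 * 0.66^2
I = 76.94 * 0.4356 = 33.5151 kg*m^2

33.5151 kg*m^2


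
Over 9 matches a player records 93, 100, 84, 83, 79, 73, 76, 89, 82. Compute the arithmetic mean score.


Average = sum / n
Sum = 759
Average = 759 / 9 = 84.3333

84.3333


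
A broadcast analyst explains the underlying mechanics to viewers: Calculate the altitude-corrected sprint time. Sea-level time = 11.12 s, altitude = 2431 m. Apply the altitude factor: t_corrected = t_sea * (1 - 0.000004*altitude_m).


Correction factor = 1 - 0.000004 * 2431 = 0.990276
t_corrected = t_sea * factor = 11.12 * 0.990276
t_corrected = 11.0119 s

11.0119 s


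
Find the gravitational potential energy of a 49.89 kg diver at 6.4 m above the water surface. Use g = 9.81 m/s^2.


PE = m * g * h
PE = 49.89 * 9.81 * 6.4
PE = 489.4209 * 6.4 = 3132.2938 J

3132.2938 J


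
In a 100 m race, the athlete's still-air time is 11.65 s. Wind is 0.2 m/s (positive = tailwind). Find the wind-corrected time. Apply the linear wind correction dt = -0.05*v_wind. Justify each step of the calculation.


dt = -0.05 * v_wind = -0.05 * 0.2 = -0.01 s
t_corrected = t_still + dt = 11.65 + (-0.01)
t_corrected = 11.64 s

11.64 s


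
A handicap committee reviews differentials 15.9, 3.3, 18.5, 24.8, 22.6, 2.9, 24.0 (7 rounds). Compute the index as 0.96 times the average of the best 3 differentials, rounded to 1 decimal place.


All differentials: 15.9, 3.3, 18.5, 24.8, 22.6, 2.9, 24.0
Sorted: 2.9, 3.3, 15.9, 18.5, 22.6, 24.0, 24.8
Best 3: 2.9, 3.3, 15.9
Average of best = 22.1 / 3 = 7.3667
Raw index = 7.3667 * 0.96 = 7.072
Handicap index = round(7.072, 1) = 7.1

7.1


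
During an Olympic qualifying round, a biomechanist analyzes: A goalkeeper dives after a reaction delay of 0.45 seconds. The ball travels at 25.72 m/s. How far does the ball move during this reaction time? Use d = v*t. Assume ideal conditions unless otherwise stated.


d = v * t
d = 25.72 * 0.45
d = 11.574 m

11.574 m


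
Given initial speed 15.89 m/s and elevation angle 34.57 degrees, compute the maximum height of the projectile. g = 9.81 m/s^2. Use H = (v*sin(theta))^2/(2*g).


H = (v*sin(theta))^2 / (2*g)
vy = v*sin(theta) = 15.89 * sin(34.57 deg) = 9.0162 m/s
H = vy^2 / (2*g) = 81.2916 / (2*9.81)
H = 81.2916 / 19.62 = 4.1433 m

4.1433 m


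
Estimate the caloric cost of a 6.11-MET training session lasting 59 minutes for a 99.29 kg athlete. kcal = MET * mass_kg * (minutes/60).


kcal = MET * mass * time_hr
Convert time: 59 min = 0.9833 hr
kcal = 6.11 * 99.29 * 0.9833
kcal = 596.5509 kcal

596.5509 kcal


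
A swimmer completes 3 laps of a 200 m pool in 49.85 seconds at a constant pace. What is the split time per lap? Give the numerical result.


Split time = total_time / n_laps = 49.85 / 3
Split time = 16.6167 s per lap

16.6167 s


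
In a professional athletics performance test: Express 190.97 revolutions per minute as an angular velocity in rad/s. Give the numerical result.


omega = RPM * 2 * pi / 60
omega = 190.97 * 2 * 3.14159 / 60
omega = 1199.8999 / 60 = 19.9983 rad/s

19.9983 rad/s


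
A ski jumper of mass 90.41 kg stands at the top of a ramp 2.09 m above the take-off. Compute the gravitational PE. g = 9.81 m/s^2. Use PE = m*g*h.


PE = m * g * h
PE = 90.41 * 9.81 * 2.09
PE = 886.9221 * 2.09 = 1853.6672 J

1853.6672 J


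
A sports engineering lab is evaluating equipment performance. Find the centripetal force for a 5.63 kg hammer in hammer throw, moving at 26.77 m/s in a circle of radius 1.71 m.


Fc = m * v^2 / r
v^2 = 26.77^2 = 716.6329
Fc = 5.63 * 716.6329 / 1.71
Fc = 4034.6432 / 1.71 = 2359.4405 N

2359.4405 N


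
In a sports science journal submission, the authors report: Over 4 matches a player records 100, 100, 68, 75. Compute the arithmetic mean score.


Average = sum / n
Sum = 343
Average = 343 / 4 = 85.75

85.75


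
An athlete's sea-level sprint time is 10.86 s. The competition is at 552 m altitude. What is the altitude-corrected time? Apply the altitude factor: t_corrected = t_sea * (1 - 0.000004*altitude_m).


Correction factor = 1 - 0.000004 * 552 = 0.997792
t_corrected = t_sea * factor = 10.86 * 0.997792
t_corrected = 10.836 s

10.836 s


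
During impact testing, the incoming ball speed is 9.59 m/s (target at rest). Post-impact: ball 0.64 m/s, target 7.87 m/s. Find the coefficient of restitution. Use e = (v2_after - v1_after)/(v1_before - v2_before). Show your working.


e = (v2_after - v1_after) / (v1_before - v2_before)
Numerator = 7.87 - 0.64 = 7.23
Denominator = 9.59 - 0 = 9.59
e = 7.23 / 9.59 = 0.7539

0.7539


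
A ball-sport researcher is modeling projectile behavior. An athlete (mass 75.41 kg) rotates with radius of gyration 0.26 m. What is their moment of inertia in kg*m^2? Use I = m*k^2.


I = m * k^2
I = 75.41 * 0.26^2
I = 75.41 * 0.0676 = 5.0977 kg*m^2

5.0977 kg*m^2


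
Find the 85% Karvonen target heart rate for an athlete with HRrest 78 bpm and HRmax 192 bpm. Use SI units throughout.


Target = HRrest + pct*(HRmax - HRrest)
Heart rate reserve = HRmax - HRrest = 192 - 78 = 114 bpm
Fraction = 85% = 0.85
Target = 78 + 0.85 * 114
Target = 78 + 96.9 = 174.9 bpm

174.9 bpm


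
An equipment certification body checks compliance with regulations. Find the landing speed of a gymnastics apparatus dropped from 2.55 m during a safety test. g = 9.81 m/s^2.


v = sqrt(2 * g * h)
v = sqrt(2 * 9.81 * 2.55)
v = sqrt(50.031) = 7.0733 m/s

7.0733 m/s


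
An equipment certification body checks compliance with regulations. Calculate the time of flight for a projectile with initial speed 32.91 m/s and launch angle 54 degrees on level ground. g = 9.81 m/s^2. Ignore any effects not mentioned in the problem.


T = 2*v*sin(theta)/g
sin(theta) = sin(54 deg) = 0.809
T = 2*32.91*0.809 / 9.81
T = 53.2495 / 9.81 = 5.4281 s

5.4281 s


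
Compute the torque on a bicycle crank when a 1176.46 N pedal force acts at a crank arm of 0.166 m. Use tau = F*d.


tau = F * d
tau = 1176.46 * 0.166
tau = 195.2924 N*m

195.2924 N*m


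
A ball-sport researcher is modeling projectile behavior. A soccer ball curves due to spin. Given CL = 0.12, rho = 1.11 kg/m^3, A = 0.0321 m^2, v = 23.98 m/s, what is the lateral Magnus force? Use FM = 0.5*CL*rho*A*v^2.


FM = 0.5 * CL * rho * A * v^2
FM = 0.5 * 0.12 * 1.11 * 0.0321 * 23.98^2
v^2 = 575.0404
FM = 0.5 * 0.12 * 1.11 * 0.0321 * 575.0404 = 1.2294 N

1.2294 N


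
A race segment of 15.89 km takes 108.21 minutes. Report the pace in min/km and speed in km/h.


Pace = time / distance = 108.21 min / 15.89 km = 6.8099 min/km
Speed = distance / time_in_hours = 15.89 / 1.8035 hr
Speed = 8.8106 km/h

6.8099 min/km, 8.8106 km/h


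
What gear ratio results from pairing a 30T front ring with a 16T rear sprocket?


GR = front_teeth / rear_teeth
GR = 30 / 16
GR = 1.875

1.875


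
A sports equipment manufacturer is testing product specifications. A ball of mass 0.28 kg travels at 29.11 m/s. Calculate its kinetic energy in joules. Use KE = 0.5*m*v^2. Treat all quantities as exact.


KE = 0.5 * m * v^2
KE = 0.5 * 0.28 * 29.11^2
KE = 0.5 * 0.28 * 847.3921 = 118.6349 J

118.6349 J


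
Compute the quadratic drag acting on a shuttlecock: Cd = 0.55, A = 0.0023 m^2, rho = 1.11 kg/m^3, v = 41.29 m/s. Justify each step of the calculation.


Fd = 0.5 * Cd * rho * A * v^2
Fd = 0.5 * 0.55 * 1.11 * 0.0023 * 41.29^2
v^2 = 1704.8641
Fd = 0.5 * 0.55 * 1.11 * 0.0023 * 1704.8641 = 1.1969 N

1.1969 N


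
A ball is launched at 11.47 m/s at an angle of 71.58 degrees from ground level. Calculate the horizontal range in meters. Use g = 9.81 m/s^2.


R = v^2 * sin(2*theta) / g
Convert angle to radians: theta = 71.58 deg = 1.2493 rad
sin(2*theta) = sin(2.4986) = 0.5996
R = 11.47^2 * 0.5996 / 9.81
R = 131.5609 * 0.5996 / 9.81 = 8.0409 m

8.0409 m


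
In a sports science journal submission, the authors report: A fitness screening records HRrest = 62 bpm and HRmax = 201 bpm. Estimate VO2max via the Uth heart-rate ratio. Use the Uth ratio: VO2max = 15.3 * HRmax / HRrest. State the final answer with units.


VO2max = 15.3 * HRmax / HRrest
VO2max = 15.3 * 201 / 62
VO2max = 3075.3 / 62 = 49.6016 mL/kg/min

49.6016 mL/kg/min


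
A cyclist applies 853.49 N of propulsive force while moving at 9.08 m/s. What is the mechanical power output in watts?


P = F * v
P = 853.49 * 9.08
P = 7749.6892 W

7749.6892 W


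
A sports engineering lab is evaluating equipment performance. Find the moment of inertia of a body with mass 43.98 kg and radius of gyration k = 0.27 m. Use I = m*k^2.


I = m * k^2
I = 43.98 * 0.27^2
I = 43.98 * 0.0729 = 3.2061 kg*m^2

3.2061 kg*m^2


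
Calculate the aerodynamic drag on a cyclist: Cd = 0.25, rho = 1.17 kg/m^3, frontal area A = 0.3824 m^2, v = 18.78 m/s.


Fd = 0.5 * Cd * rho * A * v^2
Fd = 0.5 * 0.25 * 1.17 * 0.3824 * 18.78^2
v^2 = 352.6884
Fd = 0.5 * 0.25 * 1.17 * 0.3824 * 352.6884 = 19.7245 N

19.7245 N


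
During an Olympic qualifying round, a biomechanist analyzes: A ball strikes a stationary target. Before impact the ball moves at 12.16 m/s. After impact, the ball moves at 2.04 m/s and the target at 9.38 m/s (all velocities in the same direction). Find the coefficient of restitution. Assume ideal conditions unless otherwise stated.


e = (v2_after - v1_after) / (v1_before - v2_before)
Numerator = 9.38 - 2.04 = 7.34
Denominator = 12.16 - 0 = 12.16
e = 7.34 / 12.16 = 0.6036

0.6036


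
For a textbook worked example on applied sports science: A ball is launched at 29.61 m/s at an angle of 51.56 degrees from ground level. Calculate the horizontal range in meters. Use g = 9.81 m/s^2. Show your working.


R = v^2 * sin(2*theta) / g
Convert angle to radians: theta = 51.56 deg = 0.8999 rad
sin(2*theta) = sin(1.7998) = 0.9739
R = 29.61^2 * 0.9739 / 9.81
R = 876.7521 * 0.9739 / 9.81 = 87.0404 m

87.0404 m


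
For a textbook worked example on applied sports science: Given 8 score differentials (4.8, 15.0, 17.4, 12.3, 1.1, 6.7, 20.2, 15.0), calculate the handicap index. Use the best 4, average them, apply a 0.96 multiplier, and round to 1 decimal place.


All differentials: 4.8, 15.0, 17.4, 12.3, 1.1, 6.7, 20.2, 15.0
Sorted: 1.1, 4.8, 6.7, 12.3, 15.0, 15.0, 17.4, 20.2
Best 4: 1.1, 4.8, 6.7, 12.3
Average of best = 24.9 / 4 = 6.225
Raw index = 6.225 * 0.96 = 5.976
Handicap index = round(5.976, 1) = 6.0

6.0


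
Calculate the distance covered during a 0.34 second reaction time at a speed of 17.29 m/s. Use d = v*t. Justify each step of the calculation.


d = v * t
d = 17.29 * 0.34
d = 5.8786 m

5.8786 m


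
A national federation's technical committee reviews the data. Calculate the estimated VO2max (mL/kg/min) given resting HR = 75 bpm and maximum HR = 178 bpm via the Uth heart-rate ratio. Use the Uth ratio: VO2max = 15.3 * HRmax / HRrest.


VO2max = 15.3 * HRmax / HRrest
VO2max = 15.3 * 178 / 75
VO2max = 2723.4 / 75 = 36.312 mL/kg/min

36.312 mL/kg/min


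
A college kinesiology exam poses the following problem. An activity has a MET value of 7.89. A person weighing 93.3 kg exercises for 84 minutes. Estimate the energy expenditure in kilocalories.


kcal = MET * mass * time_hr
Convert time: 84 min = 1.4 hr
kcal = 7.89 * 93.3 * 1.4
kcal = 1030.5918 kcal

1030.5918 kcal


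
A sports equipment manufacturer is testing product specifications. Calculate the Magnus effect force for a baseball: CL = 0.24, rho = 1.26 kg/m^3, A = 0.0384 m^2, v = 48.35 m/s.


FM = 0.5 * CL * rho * A * v^2
FM = 0.5 * 0.24 * 1.26 * 0.0384 * 48.35^2
v^2 = 2337.7225
FM = 0.5 * 0.24 * 1.26 * 0.0384 * 2337.7225 = 13.573 N

13.573 N


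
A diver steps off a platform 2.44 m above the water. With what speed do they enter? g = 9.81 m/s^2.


v = sqrt(2 * g * h)
v = sqrt(2 * 9.81 * 2.44)
v = sqrt(47.8728) = 6.919 m/s

6.919 m/s


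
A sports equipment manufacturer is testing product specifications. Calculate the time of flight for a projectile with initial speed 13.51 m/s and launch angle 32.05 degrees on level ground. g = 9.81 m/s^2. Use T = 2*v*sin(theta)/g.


T = 2*v*sin(theta)/g
sin(theta) = sin(32.05 deg) = 0.5307
T = 2*13.51*0.5307 / 9.81
T = 14.3384 / 9.81 = 1.4616 s

1.4616 s


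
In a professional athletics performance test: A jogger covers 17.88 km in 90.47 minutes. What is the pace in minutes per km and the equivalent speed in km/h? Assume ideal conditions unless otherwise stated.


Pace = time / distance = 90.47 min / 17.88 km = 5.0598 min/km
Speed = distance / time_in_hours = 17.88 / 1.5078 hr
Speed = 11.8581 km/h

5.0598 min/km, 11.8581 km/h


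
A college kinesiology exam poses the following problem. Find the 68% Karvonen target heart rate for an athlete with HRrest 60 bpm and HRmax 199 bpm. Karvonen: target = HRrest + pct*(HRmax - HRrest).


Target = HRrest + pct*(HRmax - HRrest)
Heart rate reserve = HRmax - HRrest = 199 - 60 = 139 bpm
Fraction = 68% = 0.68
Target = 60 + 0.68 * 139
Target = 60 + 94.52 = 154.52 bpm

154.52 bpm


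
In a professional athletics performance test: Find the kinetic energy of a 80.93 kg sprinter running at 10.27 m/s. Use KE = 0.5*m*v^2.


KE = 0.5 * m * v^2
KE = 0.5 * 80.93 * 10.27^2
KE = 0.5 * 80.93 * 105.4729 = 4267.9609 J

4267.9609 J


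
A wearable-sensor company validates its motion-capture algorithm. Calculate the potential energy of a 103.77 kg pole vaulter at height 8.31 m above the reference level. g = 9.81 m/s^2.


PE = m * g * h
PE = 103.77 * 9.81 * 8.31
PE = 1017.9837 * 8.31 = 8459.4445 J

8459.4445 J


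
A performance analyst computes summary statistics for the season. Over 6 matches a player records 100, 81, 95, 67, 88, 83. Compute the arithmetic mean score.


Average = sum / n
Sum = 514
Average = 514 / 6 = 85.6667

85.6667


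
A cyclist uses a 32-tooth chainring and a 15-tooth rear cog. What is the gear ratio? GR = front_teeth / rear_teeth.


GR = front_teeth / rear_teeth
GR = 32 / 15
GR = 2.1333

2.1333


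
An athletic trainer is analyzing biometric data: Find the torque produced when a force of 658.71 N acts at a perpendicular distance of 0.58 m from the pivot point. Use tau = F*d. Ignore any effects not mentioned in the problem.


tau = F * d
tau = 658.71 * 0.58
tau = 382.0518 N*m

382.0518 N*m


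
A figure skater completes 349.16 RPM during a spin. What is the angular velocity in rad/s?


omega = RPM * 2 * pi / 60
omega = 349.16 * 2 * 3.14159 / 60
omega = 2193.837 / 60 = 36.5639 rad/s

36.5639 rad/s


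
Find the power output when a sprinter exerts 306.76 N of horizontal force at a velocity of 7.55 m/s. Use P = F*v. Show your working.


P = F * v
P = 306.76 * 7.55
P = 2316.038 W

2316.038 W


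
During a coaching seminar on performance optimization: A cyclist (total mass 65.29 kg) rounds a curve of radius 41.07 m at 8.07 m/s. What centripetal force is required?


Fc = m * v^2 / r
v^2 = 8.07^2 = 65.1249
Fc = 65.29 * 65.1249 / 41.07
Fc = 4252.0047 / 41.07 = 103.5307 N

103.5307 N


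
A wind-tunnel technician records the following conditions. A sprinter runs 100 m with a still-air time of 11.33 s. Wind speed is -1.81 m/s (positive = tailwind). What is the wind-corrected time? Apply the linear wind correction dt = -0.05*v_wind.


dt = -0.05 * v_wind = -0.05 * -1.81 = 0.0905 s
t_corrected = t_still + dt = 11.33 + (0.0905)
t_corrected = 11.4205 s

11.4205 s


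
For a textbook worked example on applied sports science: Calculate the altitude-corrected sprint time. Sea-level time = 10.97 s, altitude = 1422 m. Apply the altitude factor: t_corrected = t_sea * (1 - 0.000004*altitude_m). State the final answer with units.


Correction factor = 1 - 0.000004 * 1422 = 0.994312
t_corrected = t_sea * factor = 10.97 * 0.994312
t_corrected = 10.9076 s

10.9076 s


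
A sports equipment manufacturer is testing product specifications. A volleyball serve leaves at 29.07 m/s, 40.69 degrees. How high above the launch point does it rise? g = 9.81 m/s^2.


H = (v*sin(theta))^2 / (2*g)
vy = v*sin(theta) = 29.07 * sin(40.69 deg) = 18.9527 m/s
H = vy^2 / (2*g) = 359.2031 / (2*9.81)
H = 359.2031 / 19.62 = 18.308 m

18.308 m


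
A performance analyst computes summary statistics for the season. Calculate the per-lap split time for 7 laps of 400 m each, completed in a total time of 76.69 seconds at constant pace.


Split time = total_time / n_laps = 76.69 / 7
Split time = 10.9557 s per lap

10.9557 s


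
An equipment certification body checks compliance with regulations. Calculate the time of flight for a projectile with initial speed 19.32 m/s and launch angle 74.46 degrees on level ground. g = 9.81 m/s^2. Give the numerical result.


T = 2*v*sin(theta)/g
sin(theta) = sin(74.46 deg) = 0.9634
T = 2*19.32*0.9634 / 9.81
T = 37.2275 / 9.81 = 3.7948 s

3.7948 s


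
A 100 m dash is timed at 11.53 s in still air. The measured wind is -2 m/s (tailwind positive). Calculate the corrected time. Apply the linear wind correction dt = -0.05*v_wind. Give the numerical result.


dt = -0.05 * v_wind = -0.05 * -2 = 0.1 s
t_corrected = t_still + dt = 11.53 + (0.1)
t_corrected = 11.63 s

11.63 s


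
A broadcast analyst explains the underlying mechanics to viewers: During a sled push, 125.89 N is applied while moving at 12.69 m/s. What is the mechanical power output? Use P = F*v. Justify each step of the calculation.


P = F * v
P = 125.89 * 12.69
P = 1597.5441 W

1597.5441 W


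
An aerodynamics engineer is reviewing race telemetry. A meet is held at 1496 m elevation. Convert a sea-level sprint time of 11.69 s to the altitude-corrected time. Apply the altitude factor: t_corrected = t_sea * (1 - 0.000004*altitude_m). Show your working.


Correction factor = 1 - 0.000004 * 1496 = 0.994016
t_corrected = t_sea * factor = 11.69 * 0.994016
t_corrected = 11.62 s

11.62 s


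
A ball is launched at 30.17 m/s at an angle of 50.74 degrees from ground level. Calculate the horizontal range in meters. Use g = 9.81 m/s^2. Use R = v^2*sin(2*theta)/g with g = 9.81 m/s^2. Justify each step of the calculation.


R = v^2 * sin(2*theta) / g
Convert angle to radians: theta = 50.74 deg = 0.8856 rad
sin(2*theta) = sin(1.7712) = 0.98
R = 30.17^2 * 0.98 / 9.81
R = 910.2289 * 0.98 / 9.81 = 90.9296 m

90.9296 m


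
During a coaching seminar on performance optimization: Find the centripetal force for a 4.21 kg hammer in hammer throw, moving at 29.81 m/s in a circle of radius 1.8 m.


Fc = m * v^2 / r
v^2 = 29.81^2 = 888.6361
Fc = 4.21 * 888.6361 / 1.8
Fc = 3741.158 / 1.8 = 2078.4211 N

2078.4211 N


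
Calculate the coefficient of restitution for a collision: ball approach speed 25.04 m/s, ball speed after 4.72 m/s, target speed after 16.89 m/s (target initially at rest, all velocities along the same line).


e = (v2_after - v1_after) / (v1_before - v2_before)
Numerator = 16.89 - 4.72 = 12.17
Denominator = 25.04 - 0 = 25.04
e = 12.17 / 25.04 = 0.486

0.486


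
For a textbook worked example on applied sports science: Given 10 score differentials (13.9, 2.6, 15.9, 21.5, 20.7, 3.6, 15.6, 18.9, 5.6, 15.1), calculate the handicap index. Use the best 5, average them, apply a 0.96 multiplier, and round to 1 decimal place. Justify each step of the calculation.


All differentials: 13.9, 2.6, 15.9, 21.5, 20.7, 3.6, 15.6, 18.9, 5.6, 15.1
Sorted: 2.6, 3.6, 5.6, 13.9, 15.1, 15.6, 15.9, 18.9, 20.7, 21.5
Best 5: 2.6, 3.6, 5.6, 13.9, 15.1
Average of best = 40.8 / 5 = 8.16
Raw index = 8.16 * 0.96 = 7.8336
Handicap index = round(7.8336, 1) = 7.8

7.8


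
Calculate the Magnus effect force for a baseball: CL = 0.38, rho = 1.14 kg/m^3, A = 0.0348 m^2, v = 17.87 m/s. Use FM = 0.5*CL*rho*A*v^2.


FM = 0.5 * CL * rho * A * v^2
FM = 0.5 * 0.38 * 1.14 * 0.0348 * 17.87^2
v^2 = 319.3369
FM = 0.5 * 0.38 * 1.14 * 0.0348 * 319.3369 = 2.4071 N

2.4071 N


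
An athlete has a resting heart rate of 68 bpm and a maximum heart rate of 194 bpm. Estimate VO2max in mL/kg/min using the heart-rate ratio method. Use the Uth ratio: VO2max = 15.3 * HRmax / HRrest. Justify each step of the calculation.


VO2max = 15.3 * HRmax / HRrest
VO2max = 15.3 * 194 / 68
VO2max = 2968.2 / 68 = 43.65 mL/kg/min

43.65 mL/kg/min


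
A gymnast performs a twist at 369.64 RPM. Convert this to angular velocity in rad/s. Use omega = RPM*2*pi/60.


omega = RPM * 2 * pi / 60
omega = 369.64 * 2 * 3.14159 / 60
omega = 2322.5166 / 60 = 38.7086 rad/s

38.7086 rad/s


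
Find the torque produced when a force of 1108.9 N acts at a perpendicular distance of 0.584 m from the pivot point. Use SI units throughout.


tau = F * d
tau = 1108.9 * 0.584
tau = 647.5976 N*m

647.5976 N*m


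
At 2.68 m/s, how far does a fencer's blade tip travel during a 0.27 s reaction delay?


d = v * t
d = 2.68 * 0.27
d = 0.7236 m

0.7236 m


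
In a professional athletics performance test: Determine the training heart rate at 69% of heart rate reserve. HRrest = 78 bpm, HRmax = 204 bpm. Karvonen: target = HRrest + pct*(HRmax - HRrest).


Target = HRrest + pct*(HRmax - HRrest)
Heart rate reserve = HRmax - HRrest = 204 - 78 = 126 bpm
Fraction = 69% = 0.69
Target = 78 + 0.69 * 126
Target = 78 + 86.94 = 164.94 bpm

164.94 bpm


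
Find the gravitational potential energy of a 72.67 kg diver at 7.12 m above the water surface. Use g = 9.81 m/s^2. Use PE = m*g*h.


PE = m * g * h
PE = 72.67 * 9.81 * 7.12
PE = 712.8927 * 7.12 = 5075.796 J

5075.796 J


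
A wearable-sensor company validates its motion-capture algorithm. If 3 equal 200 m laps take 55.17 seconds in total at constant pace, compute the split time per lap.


Split time = total_time / n_laps = 55.17 / 3
Split time = 18.39 s per lap

18.39 s


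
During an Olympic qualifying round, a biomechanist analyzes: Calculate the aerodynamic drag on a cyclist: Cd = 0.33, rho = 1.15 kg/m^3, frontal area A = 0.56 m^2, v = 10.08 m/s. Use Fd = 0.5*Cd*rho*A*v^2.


Fd = 0.5 * Cd * rho * A * v^2
Fd = 0.5 * 0.33 * 1.15 * 0.56 * 10.08^2
v^2 = 101.6064
Fd = 0.5 * 0.33 * 1.15 * 0.56 * 101.6064 = 10.7967 N

10.7967 N


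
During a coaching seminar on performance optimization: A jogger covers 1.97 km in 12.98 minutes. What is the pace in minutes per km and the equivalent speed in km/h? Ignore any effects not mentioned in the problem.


Pace = time / distance = 12.98 min / 1.97 km = 6.5888 min/km
Speed = distance / time_in_hours = 1.97 / 0.2163 hr
Speed = 9.1063 km/h

6.5888 min/km, 9.1063 km/h


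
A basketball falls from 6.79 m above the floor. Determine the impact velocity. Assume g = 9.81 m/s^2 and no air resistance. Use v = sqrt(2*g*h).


v = sqrt(2 * g * h)
v = sqrt(2 * 9.81 * 6.79)
v = sqrt(133.2198) = 11.5421 m/s

11.5421 m/s


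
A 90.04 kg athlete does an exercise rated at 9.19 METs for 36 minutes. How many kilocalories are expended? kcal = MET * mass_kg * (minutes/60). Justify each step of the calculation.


kcal = MET * mass * time_hr
Convert time: 36 min = 0.6 hr
kcal = 9.19 * 90.04 * 0.6
kcal = 496.4806 kcal

496.4806 kcal


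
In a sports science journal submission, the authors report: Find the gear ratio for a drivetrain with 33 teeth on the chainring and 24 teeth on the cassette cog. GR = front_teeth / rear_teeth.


GR = front_teeth / rear_teeth
GR = 33 / 24
GR = 1.375

1.375


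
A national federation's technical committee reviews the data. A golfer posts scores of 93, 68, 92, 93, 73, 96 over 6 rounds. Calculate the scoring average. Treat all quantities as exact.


Average = sum / n
Sum = 515
Average = 515 / 6 = 85.8333

85.8333


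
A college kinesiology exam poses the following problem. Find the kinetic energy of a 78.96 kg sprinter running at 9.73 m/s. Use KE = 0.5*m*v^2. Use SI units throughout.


KE = 0.5 * m * v^2
KE = 0.5 * 78.96 * 9.73^2
KE = 0.5 * 78.96 * 94.6729 = 3737.6861 J

3737.6861 J


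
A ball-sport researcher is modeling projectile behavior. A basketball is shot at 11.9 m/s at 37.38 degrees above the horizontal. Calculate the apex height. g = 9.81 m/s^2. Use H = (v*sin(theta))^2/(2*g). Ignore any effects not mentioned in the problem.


H = (v*sin(theta))^2 / (2*g)
vy = v*sin(theta) = 11.9 * sin(37.38 deg) = 7.2245 m/s
H = vy^2 / (2*g) = 52.193 / (2*9.81)
H = 52.193 / 19.62 = 2.6602 m

2.6602 m


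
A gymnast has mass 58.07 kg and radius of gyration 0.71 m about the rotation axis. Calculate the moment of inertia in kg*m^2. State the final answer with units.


I = m * k^2
I = 58.07 * 0.71^2
I = 58.07 * 0.5041 = 29.2731 kg*m^2

29.2731 kg*m^2


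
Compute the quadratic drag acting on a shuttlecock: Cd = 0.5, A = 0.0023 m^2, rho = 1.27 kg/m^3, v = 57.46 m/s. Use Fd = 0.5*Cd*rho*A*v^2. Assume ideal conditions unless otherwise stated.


Fd = 0.5 * Cd * rho * A * v^2
Fd = 0.5 * 0.5 * 1.27 * 0.0023 * 57.46^2
v^2 = 3301.6516
Fd = 0.5 * 0.5 * 1.27 * 0.0023 * 3301.6516 = 2.411 N

2.411 N


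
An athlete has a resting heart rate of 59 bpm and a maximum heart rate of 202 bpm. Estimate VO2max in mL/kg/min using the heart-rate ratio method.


VO2max = 15.3 * HRmax / HRrest
VO2max = 15.3 * 202 / 59
VO2max = 3090.6 / 59 = 52.3831 mL/kg/min

52.3831 mL/kg/min


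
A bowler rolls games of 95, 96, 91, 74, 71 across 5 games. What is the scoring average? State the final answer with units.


Average = sum / n
Sum = 427
Average = 427 / 5 = 85.4

85.4


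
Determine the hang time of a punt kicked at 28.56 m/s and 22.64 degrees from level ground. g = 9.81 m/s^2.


T = 2*v*sin(theta)/g
sin(theta) = sin(22.64 deg) = 0.3849
T = 2*28.56*0.3849 / 9.81
T = 21.9878 / 9.81 = 2.2414 s

2.2414 s


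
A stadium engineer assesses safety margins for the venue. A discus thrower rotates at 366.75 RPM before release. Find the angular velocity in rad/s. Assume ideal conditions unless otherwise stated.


omega = RPM * 2 * pi / 60
omega = 366.75 * 2 * 3.14159 / 60
omega = 2304.3582 / 60 = 38.406 rad/s

38.406 rad/s
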